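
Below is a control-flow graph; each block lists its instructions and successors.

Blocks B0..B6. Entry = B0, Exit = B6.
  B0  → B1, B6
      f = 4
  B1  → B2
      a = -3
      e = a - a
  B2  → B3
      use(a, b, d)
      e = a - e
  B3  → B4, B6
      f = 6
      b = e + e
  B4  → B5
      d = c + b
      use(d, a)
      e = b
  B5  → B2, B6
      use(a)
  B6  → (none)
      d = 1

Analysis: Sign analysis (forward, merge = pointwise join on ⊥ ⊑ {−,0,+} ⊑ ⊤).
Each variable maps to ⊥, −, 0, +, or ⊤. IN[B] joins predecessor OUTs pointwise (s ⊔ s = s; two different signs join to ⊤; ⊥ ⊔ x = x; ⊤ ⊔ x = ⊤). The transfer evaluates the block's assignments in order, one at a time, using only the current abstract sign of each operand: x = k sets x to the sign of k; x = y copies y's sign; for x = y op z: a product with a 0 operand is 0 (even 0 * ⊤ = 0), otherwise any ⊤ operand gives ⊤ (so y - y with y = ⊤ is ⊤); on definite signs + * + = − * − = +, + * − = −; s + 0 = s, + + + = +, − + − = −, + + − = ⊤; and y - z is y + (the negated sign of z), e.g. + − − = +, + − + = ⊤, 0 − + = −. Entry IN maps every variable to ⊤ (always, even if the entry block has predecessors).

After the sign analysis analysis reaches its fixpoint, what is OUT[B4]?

Answer: {a: -, b: ⊤, c: ⊤, d: ⊤, e: ⊤, f: +}

Working:
Fixpoint table:
  B0: | IN=(all ⊤) | OUT={f:+; rest ⊤}
  B1: | IN={f:+; rest ⊤} | OUT={a:-, f:+; rest ⊤}
  B2: | IN={a:-, f:+; rest ⊤} | OUT={a:-, f:+; rest ⊤}
  B3: | IN={a:-, f:+; rest ⊤} | OUT={a:-, f:+; rest ⊤}
  B4: | IN={a:-, f:+; rest ⊤} | OUT={a:-, f:+; rest ⊤}
  B5: | IN={a:-, f:+; rest ⊤} | OUT={a:-, f:+; rest ⊤}
  B6: | IN={f:+; rest ⊤} | OUT={d:+, f:+; rest ⊤}

Merge at B4: IN[B4] = OUT[B3] = {a: -, b: ⊤, c: ⊤, d: ⊤, e: ⊤, f: +}
Applying B4's transfer function to that IN value gives OUT[B4] (row B4 above).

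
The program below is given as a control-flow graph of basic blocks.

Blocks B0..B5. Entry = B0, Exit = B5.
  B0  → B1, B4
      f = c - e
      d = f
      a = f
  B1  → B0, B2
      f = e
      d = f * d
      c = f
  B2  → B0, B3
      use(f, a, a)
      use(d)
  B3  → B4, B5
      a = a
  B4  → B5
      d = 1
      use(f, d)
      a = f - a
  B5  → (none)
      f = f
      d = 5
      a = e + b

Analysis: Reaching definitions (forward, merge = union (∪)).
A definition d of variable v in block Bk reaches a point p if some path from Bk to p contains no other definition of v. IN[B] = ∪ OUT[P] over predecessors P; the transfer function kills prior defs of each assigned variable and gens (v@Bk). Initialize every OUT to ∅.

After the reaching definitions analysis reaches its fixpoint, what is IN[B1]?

Per-block solution:
  B0: | IN={a@B0, c@B1, d@B1, f@B1} | OUT={a@B0, c@B1, d@B0, f@B0}
  B1: | IN={a@B0, c@B1, d@B0, f@B0} | OUT={a@B0, c@B1, d@B1, f@B1}
  B2: | IN={a@B0, c@B1, d@B1, f@B1} | OUT={a@B0, c@B1, d@B1, f@B1}
  B3: | IN={a@B0, c@B1, d@B1, f@B1} | OUT={a@B3, c@B1, d@B1, f@B1}
  B4: | IN={a@B0, a@B3, c@B1, d@B0, d@B1, f@B0, f@B1} | OUT={a@B4, c@B1, d@B4, f@B0, f@B1}
  B5: | IN={a@B3, a@B4, c@B1, d@B1, d@B4, f@B0, f@B1} | OUT={a@B5, c@B1, d@B5, f@B5}

Merge at B1: IN[B1] = OUT[B0] = {a@B0, c@B1, d@B0, f@B0}

Answer: {a@B0, c@B1, d@B0, f@B0}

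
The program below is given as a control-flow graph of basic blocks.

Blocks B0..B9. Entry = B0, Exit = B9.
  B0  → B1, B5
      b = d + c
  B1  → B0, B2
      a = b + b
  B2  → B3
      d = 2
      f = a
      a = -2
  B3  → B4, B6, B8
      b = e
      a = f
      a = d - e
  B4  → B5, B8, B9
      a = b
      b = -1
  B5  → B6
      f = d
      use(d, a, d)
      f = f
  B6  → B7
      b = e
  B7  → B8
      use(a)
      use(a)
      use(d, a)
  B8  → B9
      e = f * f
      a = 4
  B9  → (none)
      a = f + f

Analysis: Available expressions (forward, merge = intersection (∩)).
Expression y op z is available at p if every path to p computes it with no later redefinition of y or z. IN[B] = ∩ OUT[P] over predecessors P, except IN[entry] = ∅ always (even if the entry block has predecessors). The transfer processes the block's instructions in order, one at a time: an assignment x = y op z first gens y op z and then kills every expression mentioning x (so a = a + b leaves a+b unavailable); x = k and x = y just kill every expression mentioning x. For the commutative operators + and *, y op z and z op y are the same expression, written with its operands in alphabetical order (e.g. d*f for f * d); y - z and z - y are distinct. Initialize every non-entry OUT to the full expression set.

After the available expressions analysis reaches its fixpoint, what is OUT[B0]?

Per-block solution:
  B0: | IN={} | OUT={c+d}
  B1: | IN={c+d} | OUT={b+b, c+d}
  B2: | IN={b+b, c+d} | OUT={b+b}
  B3: | IN={b+b} | OUT={d-e}
  B4: | IN={d-e} | OUT={d-e}
  B5: | IN={} | OUT={}
  B6: | IN={} | OUT={}
  B7: | IN={} | OUT={}
  B8: | IN={} | OUT={f*f}
  B9: | IN={} | OUT={f+f}

Merge at B0 (entry node, so the boundary value {} is joined with the incoming edge(s)): IN[B0] = {} ∩ OUT[B1] = {}
Applying B0's transfer function to that IN value gives OUT[B0] (row B0 above).

Answer: {c+d}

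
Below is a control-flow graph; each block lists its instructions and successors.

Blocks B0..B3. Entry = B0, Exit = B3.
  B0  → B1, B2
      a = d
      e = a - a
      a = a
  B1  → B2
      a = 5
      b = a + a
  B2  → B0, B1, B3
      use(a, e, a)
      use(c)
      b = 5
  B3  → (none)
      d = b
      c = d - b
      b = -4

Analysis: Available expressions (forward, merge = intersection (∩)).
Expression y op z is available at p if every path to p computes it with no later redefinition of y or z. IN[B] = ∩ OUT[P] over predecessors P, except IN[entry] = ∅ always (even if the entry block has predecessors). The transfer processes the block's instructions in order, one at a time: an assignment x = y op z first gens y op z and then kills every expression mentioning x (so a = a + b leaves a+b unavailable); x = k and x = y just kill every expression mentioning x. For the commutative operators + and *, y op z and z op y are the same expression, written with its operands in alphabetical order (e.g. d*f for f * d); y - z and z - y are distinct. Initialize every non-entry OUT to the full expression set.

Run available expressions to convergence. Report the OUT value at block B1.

Answer: {a+a}

Derivation:
Converged values:
  B0: | IN={} | OUT={}
  B1: | IN={} | OUT={a+a}
  B2: | IN={} | OUT={}
  B3: | IN={} | OUT={}

Merge at B1: IN[B1] = OUT[B0] ∩ OUT[B2] = {}
Applying B1's transfer function to that IN value gives OUT[B1] (row B1 above).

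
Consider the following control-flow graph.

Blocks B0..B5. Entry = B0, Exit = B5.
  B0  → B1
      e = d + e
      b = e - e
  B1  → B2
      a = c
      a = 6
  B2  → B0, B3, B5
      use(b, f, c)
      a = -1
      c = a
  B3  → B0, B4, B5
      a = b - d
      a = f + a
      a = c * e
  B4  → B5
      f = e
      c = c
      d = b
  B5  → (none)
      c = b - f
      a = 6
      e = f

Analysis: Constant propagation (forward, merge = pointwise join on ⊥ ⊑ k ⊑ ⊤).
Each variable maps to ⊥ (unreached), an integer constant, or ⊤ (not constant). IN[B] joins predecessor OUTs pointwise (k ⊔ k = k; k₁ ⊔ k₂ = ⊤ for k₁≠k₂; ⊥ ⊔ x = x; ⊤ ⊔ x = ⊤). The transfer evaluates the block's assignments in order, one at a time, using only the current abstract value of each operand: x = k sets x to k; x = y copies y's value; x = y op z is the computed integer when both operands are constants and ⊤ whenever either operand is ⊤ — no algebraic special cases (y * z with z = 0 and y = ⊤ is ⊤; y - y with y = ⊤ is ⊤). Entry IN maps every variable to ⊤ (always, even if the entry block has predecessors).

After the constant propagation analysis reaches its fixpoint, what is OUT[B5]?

Answer: {a: 6, b: ⊤, c: ⊤, d: ⊤, e: ⊤, f: ⊤}

Trace:
Per-block solution:
  B0: | IN=(all ⊤) | OUT=(all ⊤)
  B1: | IN=(all ⊤) | OUT={a:6; rest ⊤}
  B2: | IN={a:6; rest ⊤} | OUT={a:-1, c:-1; rest ⊤}
  B3: | IN={a:-1, c:-1; rest ⊤} | OUT={c:-1; rest ⊤}
  B4: | IN={c:-1; rest ⊤} | OUT={c:-1; rest ⊤}
  B5: | IN={c:-1; rest ⊤} | OUT={a:6; rest ⊤}

Merge at B5: IN[B5] = OUT[B2] ⊔ OUT[B3] ⊔ OUT[B4] = {a: ⊤, b: ⊤, c: -1, d: ⊤, e: ⊤, f: ⊤}
Applying B5's transfer function to that IN value gives OUT[B5] (row B5 above).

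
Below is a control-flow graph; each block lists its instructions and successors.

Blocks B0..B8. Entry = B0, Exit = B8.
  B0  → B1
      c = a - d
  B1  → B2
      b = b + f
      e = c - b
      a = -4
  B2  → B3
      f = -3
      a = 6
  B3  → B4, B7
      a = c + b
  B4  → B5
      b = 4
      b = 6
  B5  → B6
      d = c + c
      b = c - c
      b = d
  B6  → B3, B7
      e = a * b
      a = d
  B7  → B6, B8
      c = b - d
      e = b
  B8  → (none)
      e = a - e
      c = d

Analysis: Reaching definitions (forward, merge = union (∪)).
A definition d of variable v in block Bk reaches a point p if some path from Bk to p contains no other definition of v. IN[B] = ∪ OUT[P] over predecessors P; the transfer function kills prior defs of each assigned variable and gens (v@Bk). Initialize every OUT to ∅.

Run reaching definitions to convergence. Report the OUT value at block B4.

Answer: {a@B3, b@B4, c@B0, c@B7, d@B5, e@B1, e@B6, f@B2}

Derivation:
Converged values:
  B0: | IN={} | OUT={c@B0}
  B1: | IN={c@B0} | OUT={a@B1, b@B1, c@B0, e@B1}
  B2: | IN={a@B1, b@B1, c@B0, e@B1} | OUT={a@B2, b@B1, c@B0, e@B1, f@B2}
  B3: | IN={a@B2, a@B6, b@B1, b@B5, c@B0, c@B7, d@B5, e@B1, e@B6, f@B2} | OUT={a@B3, b@B1, b@B5, c@B0, c@B7, d@B5, e@B1, e@B6, f@B2}
  B4: | IN={a@B3, b@B1, b@B5, c@B0, c@B7, d@B5, e@B1, e@B6, f@B2} | OUT={a@B3, b@B4, c@B0, c@B7, d@B5, e@B1, e@B6, f@B2}
  B5: | IN={a@B3, b@B4, c@B0, c@B7, d@B5, e@B1, e@B6, f@B2} | OUT={a@B3, b@B5, c@B0, c@B7, d@B5, e@B1, e@B6, f@B2}
  B6: | IN={a@B3, a@B6, b@B1, b@B5, c@B0, c@B7, d@B5, e@B1, e@B6, e@B7, f@B2} | OUT={a@B6, b@B1, b@B5, c@B0, c@B7, d@B5, e@B6, f@B2}
  B7: | IN={a@B3, a@B6, b@B1, b@B5, c@B0, c@B7, d@B5, e@B1, e@B6, f@B2} | OUT={a@B3, a@B6, b@B1, b@B5, c@B7, d@B5, e@B7, f@B2}
  B8: | IN={a@B3, a@B6, b@B1, b@B5, c@B7, d@B5, e@B7, f@B2} | OUT={a@B3, a@B6, b@B1, b@B5, c@B8, d@B5, e@B8, f@B2}

Merge at B4: IN[B4] = OUT[B3] = {a@B3, b@B1, b@B5, c@B0, c@B7, d@B5, e@B1, e@B6, f@B2}
Applying B4's transfer function to that IN value gives OUT[B4] (row B4 above).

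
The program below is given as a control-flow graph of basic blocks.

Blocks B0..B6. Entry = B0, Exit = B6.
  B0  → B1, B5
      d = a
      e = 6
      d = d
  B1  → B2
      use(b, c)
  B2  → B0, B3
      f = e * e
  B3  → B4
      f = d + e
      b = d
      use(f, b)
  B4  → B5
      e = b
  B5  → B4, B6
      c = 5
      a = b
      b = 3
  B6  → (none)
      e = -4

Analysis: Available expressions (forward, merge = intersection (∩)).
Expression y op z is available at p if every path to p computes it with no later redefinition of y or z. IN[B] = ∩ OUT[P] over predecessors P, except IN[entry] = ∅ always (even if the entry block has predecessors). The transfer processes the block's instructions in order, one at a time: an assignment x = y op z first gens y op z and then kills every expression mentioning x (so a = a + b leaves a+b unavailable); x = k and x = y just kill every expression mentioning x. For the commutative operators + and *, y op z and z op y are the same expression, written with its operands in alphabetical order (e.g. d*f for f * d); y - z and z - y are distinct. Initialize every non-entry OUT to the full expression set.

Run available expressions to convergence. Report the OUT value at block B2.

Answer: {e*e}

Working:
Fixpoint table:
  B0: | IN={} | OUT={}
  B1: | IN={} | OUT={}
  B2: | IN={} | OUT={e*e}
  B3: | IN={e*e} | OUT={d+e, e*e}
  B4: | IN={} | OUT={}
  B5: | IN={} | OUT={}
  B6: | IN={} | OUT={}

Merge at B2: IN[B2] = OUT[B1] = {}
Applying B2's transfer function to that IN value gives OUT[B2] (row B2 above).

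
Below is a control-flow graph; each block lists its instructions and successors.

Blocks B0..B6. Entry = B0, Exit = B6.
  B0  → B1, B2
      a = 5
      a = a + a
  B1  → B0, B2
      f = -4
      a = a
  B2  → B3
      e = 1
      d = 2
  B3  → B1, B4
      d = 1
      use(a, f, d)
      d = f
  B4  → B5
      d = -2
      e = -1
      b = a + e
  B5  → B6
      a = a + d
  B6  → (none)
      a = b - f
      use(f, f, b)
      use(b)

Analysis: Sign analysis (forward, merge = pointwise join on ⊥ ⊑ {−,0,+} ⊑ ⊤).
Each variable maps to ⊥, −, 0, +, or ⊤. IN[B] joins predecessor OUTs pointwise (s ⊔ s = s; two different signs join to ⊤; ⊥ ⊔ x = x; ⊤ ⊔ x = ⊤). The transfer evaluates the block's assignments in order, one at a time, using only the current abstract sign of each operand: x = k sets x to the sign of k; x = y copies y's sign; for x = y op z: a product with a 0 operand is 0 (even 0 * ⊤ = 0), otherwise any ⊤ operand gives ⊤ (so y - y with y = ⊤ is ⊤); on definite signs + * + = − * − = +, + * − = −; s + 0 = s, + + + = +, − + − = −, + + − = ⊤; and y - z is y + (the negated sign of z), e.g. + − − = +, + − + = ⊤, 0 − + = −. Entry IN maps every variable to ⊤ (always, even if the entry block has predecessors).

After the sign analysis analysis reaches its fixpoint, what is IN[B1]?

Answer: {a: +, b: ⊤, c: ⊤, d: ⊤, e: ⊤, f: ⊤}

Working:
Per-block solution:
  B0:  IN=(all ⊤)  OUT={a:+; rest ⊤}
  B1:  IN={a:+; rest ⊤}  OUT={a:+, f:-; rest ⊤}
  B2:  IN={a:+; rest ⊤}  OUT={a:+, d:+, e:+; rest ⊤}
  B3:  IN={a:+, d:+, e:+; rest ⊤}  OUT={a:+, e:+; rest ⊤}
  B4:  IN={a:+, e:+; rest ⊤}  OUT={a:+, d:-, e:-; rest ⊤}
  B5:  IN={a:+, d:-, e:-; rest ⊤}  OUT={d:-, e:-; rest ⊤}
  B6:  IN={d:-, e:-; rest ⊤}  OUT={d:-, e:-; rest ⊤}

Merge at B1: IN[B1] = OUT[B0] ⊔ OUT[B3] = {a: +, b: ⊤, c: ⊤, d: ⊤, e: ⊤, f: ⊤}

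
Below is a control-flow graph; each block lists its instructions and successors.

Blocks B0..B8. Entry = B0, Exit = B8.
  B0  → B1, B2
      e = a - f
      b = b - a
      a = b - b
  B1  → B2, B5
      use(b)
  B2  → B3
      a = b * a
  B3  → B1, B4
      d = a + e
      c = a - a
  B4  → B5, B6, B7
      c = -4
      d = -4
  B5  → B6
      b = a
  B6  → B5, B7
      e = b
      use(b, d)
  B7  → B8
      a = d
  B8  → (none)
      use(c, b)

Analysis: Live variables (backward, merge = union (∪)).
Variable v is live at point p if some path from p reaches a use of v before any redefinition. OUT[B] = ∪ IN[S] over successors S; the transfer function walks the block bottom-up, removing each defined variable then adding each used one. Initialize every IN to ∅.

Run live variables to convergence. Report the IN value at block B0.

Answer: {a, b, c, d, f}

Trace:
Converged values:
  B0: | IN={a, b, c, d, f} | OUT={a, b, c, d, e}
  B1: | IN={a, b, c, d, e} | OUT={a, b, c, d, e}
  B2: | IN={a, b, e} | OUT={a, b, e}
  B3: | IN={a, b, e} | OUT={a, b, c, d, e}
  B4: | IN={a, b} | OUT={a, b, c, d}
  B5: | IN={a, c, d} | OUT={a, b, c, d}
  B6: | IN={a, b, c, d} | OUT={a, b, c, d}
  B7: | IN={b, c, d} | OUT={b, c}
  B8: | IN={b, c} | OUT={}

Merge at B0: OUT[B0] = IN[B1] ⊔ IN[B2] = {a, b, c, d, e}
Applying B0's transfer function to that OUT value gives IN[B0] (row B0 above).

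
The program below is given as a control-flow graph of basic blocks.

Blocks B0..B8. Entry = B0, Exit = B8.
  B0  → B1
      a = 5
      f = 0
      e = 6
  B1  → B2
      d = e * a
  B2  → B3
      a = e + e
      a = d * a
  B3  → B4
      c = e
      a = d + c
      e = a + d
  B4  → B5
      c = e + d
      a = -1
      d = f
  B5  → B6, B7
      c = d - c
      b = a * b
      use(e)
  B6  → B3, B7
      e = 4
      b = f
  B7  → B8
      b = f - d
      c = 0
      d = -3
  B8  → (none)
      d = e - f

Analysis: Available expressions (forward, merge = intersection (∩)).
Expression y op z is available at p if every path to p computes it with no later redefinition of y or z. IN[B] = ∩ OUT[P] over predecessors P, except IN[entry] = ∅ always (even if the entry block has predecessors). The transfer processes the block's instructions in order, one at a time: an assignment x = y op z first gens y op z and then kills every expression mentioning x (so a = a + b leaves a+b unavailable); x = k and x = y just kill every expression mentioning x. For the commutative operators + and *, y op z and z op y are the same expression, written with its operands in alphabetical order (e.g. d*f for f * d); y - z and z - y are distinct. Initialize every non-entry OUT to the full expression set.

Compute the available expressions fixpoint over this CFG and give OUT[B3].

Fixpoint table:
  B0:  IN={}  OUT={}
  B1:  IN={}  OUT={a*e}
  B2:  IN={a*e}  OUT={e+e}
  B3:  IN={}  OUT={a+d, c+d}
  B4:  IN={a+d, c+d}  OUT={}
  B5:  IN={}  OUT={}
  B6:  IN={}  OUT={}
  B7:  IN={}  OUT={}
  B8:  IN={}  OUT={e-f}

Merge at B3: IN[B3] = OUT[B2] ∩ OUT[B6] = {}
Applying B3's transfer function to that IN value gives OUT[B3] (row B3 above).

Answer: {a+d, c+d}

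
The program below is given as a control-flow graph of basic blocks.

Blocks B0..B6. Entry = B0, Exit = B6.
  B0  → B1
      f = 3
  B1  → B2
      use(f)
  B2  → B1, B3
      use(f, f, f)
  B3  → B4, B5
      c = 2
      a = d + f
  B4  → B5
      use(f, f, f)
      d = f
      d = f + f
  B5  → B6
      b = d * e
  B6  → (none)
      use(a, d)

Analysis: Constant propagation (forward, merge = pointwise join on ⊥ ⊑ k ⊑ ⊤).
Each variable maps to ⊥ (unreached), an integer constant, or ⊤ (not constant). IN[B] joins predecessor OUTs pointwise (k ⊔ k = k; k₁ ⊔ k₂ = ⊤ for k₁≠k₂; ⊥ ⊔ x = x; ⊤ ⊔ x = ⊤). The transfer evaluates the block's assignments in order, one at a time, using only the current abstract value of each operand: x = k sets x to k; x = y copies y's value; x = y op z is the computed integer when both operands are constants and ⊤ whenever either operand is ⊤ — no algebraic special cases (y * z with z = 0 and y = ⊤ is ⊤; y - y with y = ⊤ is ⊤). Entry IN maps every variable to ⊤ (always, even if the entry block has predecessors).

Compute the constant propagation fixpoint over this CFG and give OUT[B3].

Answer: {a: ⊤, b: ⊤, c: 2, d: ⊤, e: ⊤, f: 3}

Working:
Converged values:
  B0: | IN=(all ⊤) | OUT={f:3; rest ⊤}
  B1: | IN={f:3; rest ⊤} | OUT={f:3; rest ⊤}
  B2: | IN={f:3; rest ⊤} | OUT={f:3; rest ⊤}
  B3: | IN={f:3; rest ⊤} | OUT={c:2, f:3; rest ⊤}
  B4: | IN={c:2, f:3; rest ⊤} | OUT={c:2, d:6, f:3; rest ⊤}
  B5: | IN={c:2, f:3; rest ⊤} | OUT={c:2, f:3; rest ⊤}
  B6: | IN={c:2, f:3; rest ⊤} | OUT={c:2, f:3; rest ⊤}

Merge at B3: IN[B3] = OUT[B2] = {a: ⊤, b: ⊤, c: ⊤, d: ⊤, e: ⊤, f: 3}
Applying B3's transfer function to that IN value gives OUT[B3] (row B3 above).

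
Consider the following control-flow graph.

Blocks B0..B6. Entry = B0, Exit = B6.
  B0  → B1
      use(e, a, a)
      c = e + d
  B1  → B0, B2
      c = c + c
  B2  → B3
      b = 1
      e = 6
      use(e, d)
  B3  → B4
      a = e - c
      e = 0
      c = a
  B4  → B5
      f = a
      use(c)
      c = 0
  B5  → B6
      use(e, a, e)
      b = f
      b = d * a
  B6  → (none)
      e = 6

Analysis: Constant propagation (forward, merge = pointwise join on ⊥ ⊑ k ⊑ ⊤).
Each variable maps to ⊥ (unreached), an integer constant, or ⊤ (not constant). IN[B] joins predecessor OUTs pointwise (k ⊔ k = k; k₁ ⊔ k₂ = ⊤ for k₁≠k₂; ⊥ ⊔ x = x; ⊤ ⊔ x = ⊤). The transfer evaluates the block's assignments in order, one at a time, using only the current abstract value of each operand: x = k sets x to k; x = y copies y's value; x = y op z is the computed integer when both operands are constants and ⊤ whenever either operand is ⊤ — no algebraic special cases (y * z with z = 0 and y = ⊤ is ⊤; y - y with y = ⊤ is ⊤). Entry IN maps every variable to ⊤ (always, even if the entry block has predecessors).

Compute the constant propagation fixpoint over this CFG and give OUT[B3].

Answer: {a: ⊤, b: 1, c: ⊤, d: ⊤, e: 0, f: ⊤}

Working:
Converged values:
  B0:   IN=(all ⊤)   OUT=(all ⊤)
  B1:   IN=(all ⊤)   OUT=(all ⊤)
  B2:   IN=(all ⊤)   OUT={b:1, e:6; rest ⊤}
  B3:   IN={b:1, e:6; rest ⊤}   OUT={b:1, e:0; rest ⊤}
  B4:   IN={b:1, e:0; rest ⊤}   OUT={b:1, c:0, e:0; rest ⊤}
  B5:   IN={b:1, c:0, e:0; rest ⊤}   OUT={c:0, e:0; rest ⊤}
  B6:   IN={c:0, e:0; rest ⊤}   OUT={c:0, e:6; rest ⊤}

Merge at B3: IN[B3] = OUT[B2] = {a: ⊤, b: 1, c: ⊤, d: ⊤, e: 6, f: ⊤}
Applying B3's transfer function to that IN value gives OUT[B3] (row B3 above).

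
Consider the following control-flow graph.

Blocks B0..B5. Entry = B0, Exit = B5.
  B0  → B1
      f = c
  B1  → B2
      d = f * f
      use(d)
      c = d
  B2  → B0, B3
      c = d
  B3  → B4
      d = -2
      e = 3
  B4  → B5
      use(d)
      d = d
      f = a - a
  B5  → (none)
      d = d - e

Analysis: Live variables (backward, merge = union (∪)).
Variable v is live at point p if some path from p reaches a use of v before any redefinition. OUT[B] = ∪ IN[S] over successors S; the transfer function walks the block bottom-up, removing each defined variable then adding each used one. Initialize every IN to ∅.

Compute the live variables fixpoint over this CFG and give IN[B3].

Answer: {a}

Working:
Fixpoint table:
  B0:  IN={a, c}  OUT={a, f}
  B1:  IN={a, f}  OUT={a, d}
  B2:  IN={a, d}  OUT={a, c}
  B3:  IN={a}  OUT={a, d, e}
  B4:  IN={a, d, e}  OUT={d, e}
  B5:  IN={d, e}  OUT={}

Merge at B3: OUT[B3] = IN[B4] = {a, d, e}
Applying B3's transfer function to that OUT value gives IN[B3] (row B3 above).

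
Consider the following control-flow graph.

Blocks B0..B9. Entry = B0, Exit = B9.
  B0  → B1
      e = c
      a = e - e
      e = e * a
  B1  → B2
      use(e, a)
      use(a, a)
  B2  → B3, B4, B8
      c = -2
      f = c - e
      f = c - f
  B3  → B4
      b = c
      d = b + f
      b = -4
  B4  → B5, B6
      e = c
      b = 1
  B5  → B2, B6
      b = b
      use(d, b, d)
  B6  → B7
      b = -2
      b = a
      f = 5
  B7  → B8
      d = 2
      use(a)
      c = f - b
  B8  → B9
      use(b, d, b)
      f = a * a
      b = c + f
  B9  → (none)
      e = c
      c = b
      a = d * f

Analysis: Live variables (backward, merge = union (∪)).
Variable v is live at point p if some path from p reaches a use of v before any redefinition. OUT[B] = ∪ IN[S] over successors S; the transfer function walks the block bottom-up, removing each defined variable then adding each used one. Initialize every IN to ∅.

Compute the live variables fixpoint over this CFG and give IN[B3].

Answer: {a, c, f}

Trace:
Converged values:
  B0: | IN={b, c, d} | OUT={a, b, d, e}
  B1: | IN={a, b, d, e} | OUT={a, b, d, e}
  B2: | IN={a, b, d, e} | OUT={a, b, c, d, f}
  B3: | IN={a, c, f} | OUT={a, c, d}
  B4: | IN={a, c, d} | OUT={a, b, d, e}
  B5: | IN={a, b, d, e} | OUT={a, b, d, e}
  B6: | IN={a} | OUT={a, b, f}
  B7: | IN={a, b, f} | OUT={a, b, c, d}
  B8: | IN={a, b, c, d} | OUT={b, c, d, f}
  B9: | IN={b, c, d, f} | OUT={}

Merge at B3: OUT[B3] = IN[B4] = {a, c, d}
Applying B3's transfer function to that OUT value gives IN[B3] (row B3 above).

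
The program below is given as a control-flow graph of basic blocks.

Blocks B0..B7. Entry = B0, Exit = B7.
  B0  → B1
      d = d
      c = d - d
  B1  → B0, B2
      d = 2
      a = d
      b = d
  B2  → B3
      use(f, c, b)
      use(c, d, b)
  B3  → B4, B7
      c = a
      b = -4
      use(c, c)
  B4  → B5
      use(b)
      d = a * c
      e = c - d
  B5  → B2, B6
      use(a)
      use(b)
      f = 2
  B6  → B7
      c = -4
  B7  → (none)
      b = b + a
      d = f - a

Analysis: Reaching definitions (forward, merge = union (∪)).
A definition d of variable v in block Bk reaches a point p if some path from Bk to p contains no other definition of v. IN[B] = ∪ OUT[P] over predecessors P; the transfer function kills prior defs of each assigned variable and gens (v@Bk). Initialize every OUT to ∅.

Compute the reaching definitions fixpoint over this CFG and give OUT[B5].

Answer: {a@B1, b@B3, c@B3, d@B4, e@B4, f@B5}

Working:
Per-block solution:
  B0:  IN={a@B1, b@B1, c@B0, d@B1}  OUT={a@B1, b@B1, c@B0, d@B0}
  B1:  IN={a@B1, b@B1, c@B0, d@B0}  OUT={a@B1, b@B1, c@B0, d@B1}
  B2:  IN={a@B1, b@B1, b@B3, c@B0, c@B3, d@B1, d@B4, e@B4, f@B5}  OUT={a@B1, b@B1, b@B3, c@B0, c@B3, d@B1, d@B4, e@B4, f@B5}
  B3:  IN={a@B1, b@B1, b@B3, c@B0, c@B3, d@B1, d@B4, e@B4, f@B5}  OUT={a@B1, b@B3, c@B3, d@B1, d@B4, e@B4, f@B5}
  B4:  IN={a@B1, b@B3, c@B3, d@B1, d@B4, e@B4, f@B5}  OUT={a@B1, b@B3, c@B3, d@B4, e@B4, f@B5}
  B5:  IN={a@B1, b@B3, c@B3, d@B4, e@B4, f@B5}  OUT={a@B1, b@B3, c@B3, d@B4, e@B4, f@B5}
  B6:  IN={a@B1, b@B3, c@B3, d@B4, e@B4, f@B5}  OUT={a@B1, b@B3, c@B6, d@B4, e@B4, f@B5}
  B7:  IN={a@B1, b@B3, c@B3, c@B6, d@B1, d@B4, e@B4, f@B5}  OUT={a@B1, b@B7, c@B3, c@B6, d@B7, e@B4, f@B5}

Merge at B5: IN[B5] = OUT[B4] = {a@B1, b@B3, c@B3, d@B4, e@B4, f@B5}
Applying B5's transfer function to that IN value gives OUT[B5] (row B5 above).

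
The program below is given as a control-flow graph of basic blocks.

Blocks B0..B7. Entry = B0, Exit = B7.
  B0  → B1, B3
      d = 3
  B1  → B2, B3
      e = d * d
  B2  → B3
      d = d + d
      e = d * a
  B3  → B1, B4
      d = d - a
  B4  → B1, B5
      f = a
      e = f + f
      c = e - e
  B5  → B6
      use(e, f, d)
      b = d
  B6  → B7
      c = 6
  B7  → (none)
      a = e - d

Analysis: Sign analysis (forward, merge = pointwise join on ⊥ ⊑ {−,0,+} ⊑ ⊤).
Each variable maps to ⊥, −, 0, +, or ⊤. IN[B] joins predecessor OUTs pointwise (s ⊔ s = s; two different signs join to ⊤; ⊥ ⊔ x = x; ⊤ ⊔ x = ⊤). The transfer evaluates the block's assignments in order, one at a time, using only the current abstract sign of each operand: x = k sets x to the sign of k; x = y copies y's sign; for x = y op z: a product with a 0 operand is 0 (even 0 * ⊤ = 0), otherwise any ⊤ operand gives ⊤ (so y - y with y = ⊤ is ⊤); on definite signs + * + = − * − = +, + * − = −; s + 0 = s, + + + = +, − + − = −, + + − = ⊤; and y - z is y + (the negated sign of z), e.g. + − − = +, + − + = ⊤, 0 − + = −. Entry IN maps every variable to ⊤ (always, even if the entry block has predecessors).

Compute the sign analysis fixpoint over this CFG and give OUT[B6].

Answer: {a: ⊤, b: ⊤, c: +, d: ⊤, e: ⊤, f: ⊤}

Trace:
Per-block solution:
  B0: | IN=(all ⊤) | OUT={d:+; rest ⊤}
  B1: | IN=(all ⊤) | OUT=(all ⊤)
  B2: | IN=(all ⊤) | OUT=(all ⊤)
  B3: | IN=(all ⊤) | OUT=(all ⊤)
  B4: | IN=(all ⊤) | OUT=(all ⊤)
  B5: | IN=(all ⊤) | OUT=(all ⊤)
  B6: | IN=(all ⊤) | OUT={c:+; rest ⊤}
  B7: | IN={c:+; rest ⊤} | OUT={c:+; rest ⊤}

Merge at B6: IN[B6] = OUT[B5] = {a: ⊤, b: ⊤, c: ⊤, d: ⊤, e: ⊤, f: ⊤}
Applying B6's transfer function to that IN value gives OUT[B6] (row B6 above).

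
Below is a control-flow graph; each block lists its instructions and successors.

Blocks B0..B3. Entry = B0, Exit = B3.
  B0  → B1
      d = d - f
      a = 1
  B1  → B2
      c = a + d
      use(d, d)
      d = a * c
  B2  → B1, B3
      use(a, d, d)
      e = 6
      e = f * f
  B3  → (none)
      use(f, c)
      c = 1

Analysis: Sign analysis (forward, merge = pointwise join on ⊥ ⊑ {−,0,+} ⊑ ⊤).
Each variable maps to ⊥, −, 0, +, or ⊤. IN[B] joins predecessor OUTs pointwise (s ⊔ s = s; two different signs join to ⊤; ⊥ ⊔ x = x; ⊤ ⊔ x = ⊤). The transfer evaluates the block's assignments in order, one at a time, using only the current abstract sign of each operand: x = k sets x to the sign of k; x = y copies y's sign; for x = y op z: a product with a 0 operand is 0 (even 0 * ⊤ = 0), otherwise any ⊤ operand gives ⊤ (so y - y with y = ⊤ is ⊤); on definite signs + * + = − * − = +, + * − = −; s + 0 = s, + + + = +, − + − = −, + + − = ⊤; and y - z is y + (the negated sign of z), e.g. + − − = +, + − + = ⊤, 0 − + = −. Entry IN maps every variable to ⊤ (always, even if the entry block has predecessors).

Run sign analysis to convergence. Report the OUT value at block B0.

Converged values:
  B0:  IN=(all ⊤)  OUT={a:+; rest ⊤}
  B1:  IN={a:+; rest ⊤}  OUT={a:+; rest ⊤}
  B2:  IN={a:+; rest ⊤}  OUT={a:+; rest ⊤}
  B3:  IN={a:+; rest ⊤}  OUT={a:+, c:+; rest ⊤}

B0 is the boundary node: IN[B0] = {a: ⊤, b: ⊤, c: ⊤, d: ⊤, e: ⊤, f: ⊤}
Applying B0's transfer function to that IN value gives OUT[B0] (row B0 above).

Answer: {a: +, b: ⊤, c: ⊤, d: ⊤, e: ⊤, f: ⊤}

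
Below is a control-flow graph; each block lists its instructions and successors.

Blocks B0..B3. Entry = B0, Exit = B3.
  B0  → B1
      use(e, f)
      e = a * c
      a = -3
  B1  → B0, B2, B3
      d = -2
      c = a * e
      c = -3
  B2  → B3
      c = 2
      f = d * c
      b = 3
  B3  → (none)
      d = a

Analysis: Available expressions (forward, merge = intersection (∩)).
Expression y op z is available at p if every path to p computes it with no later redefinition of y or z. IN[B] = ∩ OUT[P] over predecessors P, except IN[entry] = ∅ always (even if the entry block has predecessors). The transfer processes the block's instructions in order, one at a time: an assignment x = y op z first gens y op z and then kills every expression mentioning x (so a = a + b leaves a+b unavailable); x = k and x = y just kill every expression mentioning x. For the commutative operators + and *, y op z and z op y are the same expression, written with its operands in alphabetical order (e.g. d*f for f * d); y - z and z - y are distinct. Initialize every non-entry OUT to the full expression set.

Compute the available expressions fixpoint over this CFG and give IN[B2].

Per-block solution:
  B0: | IN={} | OUT={}
  B1: | IN={} | OUT={a*e}
  B2: | IN={a*e} | OUT={a*e, c*d}
  B3: | IN={a*e} | OUT={a*e}

Merge at B2: IN[B2] = OUT[B1] = {a*e}

Answer: {a*e}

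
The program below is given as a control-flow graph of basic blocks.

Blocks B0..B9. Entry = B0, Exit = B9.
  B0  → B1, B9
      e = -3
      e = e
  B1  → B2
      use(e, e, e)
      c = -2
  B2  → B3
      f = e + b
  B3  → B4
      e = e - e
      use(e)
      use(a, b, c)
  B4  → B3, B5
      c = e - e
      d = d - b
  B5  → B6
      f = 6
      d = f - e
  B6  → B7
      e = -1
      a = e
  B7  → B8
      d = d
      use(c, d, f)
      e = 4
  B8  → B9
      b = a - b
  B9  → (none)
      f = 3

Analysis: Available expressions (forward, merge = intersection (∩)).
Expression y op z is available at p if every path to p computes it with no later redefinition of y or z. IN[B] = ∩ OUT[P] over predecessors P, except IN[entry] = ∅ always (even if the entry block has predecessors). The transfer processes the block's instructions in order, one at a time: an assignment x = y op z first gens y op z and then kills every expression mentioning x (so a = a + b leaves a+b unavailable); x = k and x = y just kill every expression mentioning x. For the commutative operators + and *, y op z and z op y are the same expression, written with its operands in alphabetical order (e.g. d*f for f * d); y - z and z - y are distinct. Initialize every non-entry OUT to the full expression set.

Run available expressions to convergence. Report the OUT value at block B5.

Answer: {e-e, f-e}

Derivation:
Fixpoint table:
  B0:  IN={}  OUT={}
  B1:  IN={}  OUT={}
  B2:  IN={}  OUT={b+e}
  B3:  IN={}  OUT={}
  B4:  IN={}  OUT={e-e}
  B5:  IN={e-e}  OUT={e-e, f-e}
  B6:  IN={e-e, f-e}  OUT={}
  B7:  IN={}  OUT={}
  B8:  IN={}  OUT={}
  B9:  IN={}  OUT={}

Merge at B5: IN[B5] = OUT[B4] = {e-e}
Applying B5's transfer function to that IN value gives OUT[B5] (row B5 above).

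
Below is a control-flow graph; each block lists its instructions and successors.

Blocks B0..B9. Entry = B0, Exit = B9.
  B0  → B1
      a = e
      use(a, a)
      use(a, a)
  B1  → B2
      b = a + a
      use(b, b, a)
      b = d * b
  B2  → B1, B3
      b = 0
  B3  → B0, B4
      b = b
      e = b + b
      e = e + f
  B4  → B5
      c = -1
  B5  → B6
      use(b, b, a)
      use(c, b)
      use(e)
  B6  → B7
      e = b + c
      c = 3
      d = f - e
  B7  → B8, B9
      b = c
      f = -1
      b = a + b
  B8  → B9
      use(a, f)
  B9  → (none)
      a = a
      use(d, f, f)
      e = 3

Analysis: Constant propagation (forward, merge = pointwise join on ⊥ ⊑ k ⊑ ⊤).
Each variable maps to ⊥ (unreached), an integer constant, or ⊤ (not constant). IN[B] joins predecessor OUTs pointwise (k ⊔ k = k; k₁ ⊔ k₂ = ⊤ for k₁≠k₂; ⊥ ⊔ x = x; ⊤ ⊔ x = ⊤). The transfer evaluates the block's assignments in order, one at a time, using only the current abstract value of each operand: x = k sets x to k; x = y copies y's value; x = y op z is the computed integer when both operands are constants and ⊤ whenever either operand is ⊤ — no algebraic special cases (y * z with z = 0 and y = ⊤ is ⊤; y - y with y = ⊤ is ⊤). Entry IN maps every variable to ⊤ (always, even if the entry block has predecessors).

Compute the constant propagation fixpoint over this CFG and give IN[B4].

Converged values:
  B0:   IN=(all ⊤)   OUT=(all ⊤)
  B1:   IN=(all ⊤)   OUT=(all ⊤)
  B2:   IN=(all ⊤)   OUT={b:0; rest ⊤}
  B3:   IN={b:0; rest ⊤}   OUT={b:0; rest ⊤}
  B4:   IN={b:0; rest ⊤}   OUT={b:0, c:-1; rest ⊤}
  B5:   IN={b:0, c:-1; rest ⊤}   OUT={b:0, c:-1; rest ⊤}
  B6:   IN={b:0, c:-1; rest ⊤}   OUT={b:0, c:3, e:-1; rest ⊤}
  B7:   IN={b:0, c:3, e:-1; rest ⊤}   OUT={c:3, e:-1, f:-1; rest ⊤}
  B8:   IN={c:3, e:-1, f:-1; rest ⊤}   OUT={c:3, e:-1, f:-1; rest ⊤}
  B9:   IN={c:3, e:-1, f:-1; rest ⊤}   OUT={c:3, e:3, f:-1; rest ⊤}

Merge at B4: IN[B4] = OUT[B3] = {a: ⊤, b: 0, c: ⊤, d: ⊤, e: ⊤, f: ⊤}

Answer: {a: ⊤, b: 0, c: ⊤, d: ⊤, e: ⊤, f: ⊤}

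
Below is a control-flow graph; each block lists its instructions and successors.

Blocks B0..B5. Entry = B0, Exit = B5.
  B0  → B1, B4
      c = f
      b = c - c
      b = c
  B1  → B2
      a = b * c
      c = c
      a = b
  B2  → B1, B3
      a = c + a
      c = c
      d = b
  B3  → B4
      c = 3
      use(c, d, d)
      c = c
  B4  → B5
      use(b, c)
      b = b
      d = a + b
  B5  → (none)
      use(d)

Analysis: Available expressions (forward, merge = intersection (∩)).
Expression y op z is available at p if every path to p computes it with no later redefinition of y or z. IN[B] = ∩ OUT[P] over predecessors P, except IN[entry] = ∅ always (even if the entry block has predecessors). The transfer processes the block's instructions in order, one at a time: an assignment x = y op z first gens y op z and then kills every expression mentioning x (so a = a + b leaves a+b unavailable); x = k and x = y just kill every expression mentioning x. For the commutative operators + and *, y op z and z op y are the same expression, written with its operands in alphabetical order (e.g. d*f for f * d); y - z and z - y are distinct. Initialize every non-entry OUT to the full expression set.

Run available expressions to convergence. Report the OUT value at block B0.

Per-block solution:
  B0:  IN={}  OUT={c-c}
  B1:  IN={}  OUT={}
  B2:  IN={}  OUT={}
  B3:  IN={}  OUT={}
  B4:  IN={}  OUT={a+b}
  B5:  IN={a+b}  OUT={a+b}

B0 is the boundary node: IN[B0] = {}
Applying B0's transfer function to that IN value gives OUT[B0] (row B0 above).

Answer: {c-c}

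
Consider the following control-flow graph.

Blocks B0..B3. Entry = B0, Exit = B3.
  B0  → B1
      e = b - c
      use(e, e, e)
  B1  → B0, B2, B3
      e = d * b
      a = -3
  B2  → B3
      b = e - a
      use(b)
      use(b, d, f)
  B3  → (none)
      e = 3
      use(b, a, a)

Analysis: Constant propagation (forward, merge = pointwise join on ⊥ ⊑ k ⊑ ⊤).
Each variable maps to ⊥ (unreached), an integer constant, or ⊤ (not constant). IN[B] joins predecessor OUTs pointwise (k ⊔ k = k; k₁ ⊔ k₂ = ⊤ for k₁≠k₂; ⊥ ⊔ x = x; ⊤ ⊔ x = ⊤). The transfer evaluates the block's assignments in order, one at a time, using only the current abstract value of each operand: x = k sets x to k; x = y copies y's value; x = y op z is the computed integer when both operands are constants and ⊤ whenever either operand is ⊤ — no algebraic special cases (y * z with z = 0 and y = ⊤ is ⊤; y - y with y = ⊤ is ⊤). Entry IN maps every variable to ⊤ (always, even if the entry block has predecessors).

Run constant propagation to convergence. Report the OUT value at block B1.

Per-block solution:
  B0: | IN=(all ⊤) | OUT=(all ⊤)
  B1: | IN=(all ⊤) | OUT={a:-3; rest ⊤}
  B2: | IN={a:-3; rest ⊤} | OUT={a:-3; rest ⊤}
  B3: | IN={a:-3; rest ⊤} | OUT={a:-3, e:3; rest ⊤}

Merge at B1: IN[B1] = OUT[B0] = {a: ⊤, b: ⊤, c: ⊤, d: ⊤, e: ⊤, f: ⊤}
Applying B1's transfer function to that IN value gives OUT[B1] (row B1 above).

Answer: {a: -3, b: ⊤, c: ⊤, d: ⊤, e: ⊤, f: ⊤}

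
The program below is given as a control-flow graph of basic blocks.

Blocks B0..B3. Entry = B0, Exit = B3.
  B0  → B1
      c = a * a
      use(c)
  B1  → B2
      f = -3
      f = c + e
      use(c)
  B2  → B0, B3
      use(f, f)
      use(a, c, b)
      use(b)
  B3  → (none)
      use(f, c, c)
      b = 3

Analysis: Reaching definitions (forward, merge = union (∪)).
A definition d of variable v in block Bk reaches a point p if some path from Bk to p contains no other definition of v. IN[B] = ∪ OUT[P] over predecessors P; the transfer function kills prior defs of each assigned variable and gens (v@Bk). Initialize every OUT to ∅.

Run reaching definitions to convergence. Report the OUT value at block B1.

Answer: {c@B0, f@B1}

Trace:
Fixpoint table:
  B0: | IN={c@B0, f@B1} | OUT={c@B0, f@B1}
  B1: | IN={c@B0, f@B1} | OUT={c@B0, f@B1}
  B2: | IN={c@B0, f@B1} | OUT={c@B0, f@B1}
  B3: | IN={c@B0, f@B1} | OUT={b@B3, c@B0, f@B1}

Merge at B1: IN[B1] = OUT[B0] = {c@B0, f@B1}
Applying B1's transfer function to that IN value gives OUT[B1] (row B1 above).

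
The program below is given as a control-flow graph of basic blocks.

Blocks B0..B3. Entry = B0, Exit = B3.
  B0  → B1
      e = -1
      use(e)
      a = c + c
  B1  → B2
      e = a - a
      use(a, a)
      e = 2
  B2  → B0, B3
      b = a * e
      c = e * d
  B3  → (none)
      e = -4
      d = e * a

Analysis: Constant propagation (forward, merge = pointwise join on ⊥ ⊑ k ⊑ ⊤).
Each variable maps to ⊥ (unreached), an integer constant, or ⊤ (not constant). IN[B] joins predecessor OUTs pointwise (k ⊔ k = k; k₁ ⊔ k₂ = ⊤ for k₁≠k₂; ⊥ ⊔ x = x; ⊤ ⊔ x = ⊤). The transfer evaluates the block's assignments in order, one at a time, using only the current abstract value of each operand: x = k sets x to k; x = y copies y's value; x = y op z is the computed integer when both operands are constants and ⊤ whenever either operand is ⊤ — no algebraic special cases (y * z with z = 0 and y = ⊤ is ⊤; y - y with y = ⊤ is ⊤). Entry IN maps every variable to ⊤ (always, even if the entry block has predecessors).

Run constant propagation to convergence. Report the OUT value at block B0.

Converged values:
  B0:   IN=(all ⊤)   OUT={e:-1; rest ⊤}
  B1:   IN={e:-1; rest ⊤}   OUT={e:2; rest ⊤}
  B2:   IN={e:2; rest ⊤}   OUT={e:2; rest ⊤}
  B3:   IN={e:2; rest ⊤}   OUT={e:-4; rest ⊤}

Merge at B0 (entry node, so the boundary value (all ⊤) is joined with the incoming edge(s)): IN[B0] = (all ⊤) ⊔ OUT[B2] = {a: ⊤, b: ⊤, c: ⊤, d: ⊤, e: ⊤, f: ⊤}
Applying B0's transfer function to that IN value gives OUT[B0] (row B0 above).

Answer: {a: ⊤, b: ⊤, c: ⊤, d: ⊤, e: -1, f: ⊤}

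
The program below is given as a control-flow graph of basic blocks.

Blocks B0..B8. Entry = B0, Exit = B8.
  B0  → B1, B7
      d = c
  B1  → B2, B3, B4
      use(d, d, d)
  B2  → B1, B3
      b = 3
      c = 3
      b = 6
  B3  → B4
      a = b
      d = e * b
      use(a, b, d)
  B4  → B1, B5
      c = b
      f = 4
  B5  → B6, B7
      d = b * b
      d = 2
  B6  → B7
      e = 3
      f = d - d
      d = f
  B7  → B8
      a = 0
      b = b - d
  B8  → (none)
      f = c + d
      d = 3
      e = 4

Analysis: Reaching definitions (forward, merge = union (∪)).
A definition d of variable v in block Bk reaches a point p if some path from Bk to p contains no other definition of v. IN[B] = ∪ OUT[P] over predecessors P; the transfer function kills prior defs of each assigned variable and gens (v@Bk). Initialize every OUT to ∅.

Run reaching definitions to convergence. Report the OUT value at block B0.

Answer: {d@B0}

Working:
Fixpoint table:
  B0:  IN={}  OUT={d@B0}
  B1:  IN={a@B3, b@B2, c@B2, c@B4, d@B0, d@B3, f@B4}  OUT={a@B3, b@B2, c@B2, c@B4, d@B0, d@B3, f@B4}
  B2:  IN={a@B3, b@B2, c@B2, c@B4, d@B0, d@B3, f@B4}  OUT={a@B3, b@B2, c@B2, d@B0, d@B3, f@B4}
  B3:  IN={a@B3, b@B2, c@B2, c@B4, d@B0, d@B3, f@B4}  OUT={a@B3, b@B2, c@B2, c@B4, d@B3, f@B4}
  B4:  IN={a@B3, b@B2, c@B2, c@B4, d@B0, d@B3, f@B4}  OUT={a@B3, b@B2, c@B4, d@B0, d@B3, f@B4}
  B5:  IN={a@B3, b@B2, c@B4, d@B0, d@B3, f@B4}  OUT={a@B3, b@B2, c@B4, d@B5, f@B4}
  B6:  IN={a@B3, b@B2, c@B4, d@B5, f@B4}  OUT={a@B3, b@B2, c@B4, d@B6, e@B6, f@B6}
  B7:  IN={a@B3, b@B2, c@B4, d@B0, d@B5, d@B6, e@B6, f@B4, f@B6}  OUT={a@B7, b@B7, c@B4, d@B0, d@B5, d@B6, e@B6, f@B4, f@B6}
  B8:  IN={a@B7, b@B7, c@B4, d@B0, d@B5, d@B6, e@B6, f@B4, f@B6}  OUT={a@B7, b@B7, c@B4, d@B8, e@B8, f@B8}

B0 is the boundary node: IN[B0] = {}
Applying B0's transfer function to that IN value gives OUT[B0] (row B0 above).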